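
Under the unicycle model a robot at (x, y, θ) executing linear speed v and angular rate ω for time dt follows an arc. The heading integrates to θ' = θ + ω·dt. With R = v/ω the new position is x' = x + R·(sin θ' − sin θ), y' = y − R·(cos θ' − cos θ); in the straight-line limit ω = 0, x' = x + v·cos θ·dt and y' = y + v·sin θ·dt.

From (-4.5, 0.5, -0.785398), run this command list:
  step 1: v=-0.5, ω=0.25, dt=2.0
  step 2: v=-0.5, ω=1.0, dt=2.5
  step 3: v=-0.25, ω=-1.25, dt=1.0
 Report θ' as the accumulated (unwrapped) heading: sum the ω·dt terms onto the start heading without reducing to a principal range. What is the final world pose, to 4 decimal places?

(-5.8874, -0.0090, 0.9646)

step 1: θ'=-0.2854 (R=-2.0000) → pose (-5.3511, 1.0049, -0.2854)
step 2: θ'=2.2146 (R=-0.5000) → pose (-5.8918, 0.2250, 2.2146)
step 3: θ'=0.9646 (R=0.2000) → pose (-5.8874, -0.0090, 0.9646)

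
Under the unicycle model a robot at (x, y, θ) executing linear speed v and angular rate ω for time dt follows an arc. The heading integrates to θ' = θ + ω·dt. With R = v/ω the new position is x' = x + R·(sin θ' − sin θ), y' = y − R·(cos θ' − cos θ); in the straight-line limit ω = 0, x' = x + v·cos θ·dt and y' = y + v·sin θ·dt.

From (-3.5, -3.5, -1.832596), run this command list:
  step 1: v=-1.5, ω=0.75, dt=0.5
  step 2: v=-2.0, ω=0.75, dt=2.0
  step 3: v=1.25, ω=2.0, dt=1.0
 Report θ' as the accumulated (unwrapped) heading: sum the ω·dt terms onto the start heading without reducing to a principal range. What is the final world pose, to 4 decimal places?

(-5.6770, 0.5150, 2.0424)

step 1: θ'=-1.4576 (R=-2.0000) → pose (-3.4447, -2.7564, -1.4576)
step 2: θ'=0.0424 (R=-2.6667) → pose (-6.2073, -0.3934, 0.0424)
step 3: θ'=2.0424 (R=0.6250) → pose (-5.6770, 0.5150, 2.0424)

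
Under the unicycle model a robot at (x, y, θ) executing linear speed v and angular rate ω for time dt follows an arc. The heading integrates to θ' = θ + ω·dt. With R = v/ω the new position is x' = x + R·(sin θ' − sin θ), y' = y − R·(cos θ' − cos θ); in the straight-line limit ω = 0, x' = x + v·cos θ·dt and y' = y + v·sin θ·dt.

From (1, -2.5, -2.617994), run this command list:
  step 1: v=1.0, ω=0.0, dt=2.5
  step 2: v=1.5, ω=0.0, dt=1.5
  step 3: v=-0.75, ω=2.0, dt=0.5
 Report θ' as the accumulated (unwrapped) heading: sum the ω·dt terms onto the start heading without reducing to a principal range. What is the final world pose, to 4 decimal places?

(-2.9265, -4.5679, -1.6180)

step 1: θ'=-2.6180 (straight) → pose (-1.1651, -3.7500, -2.6180)
step 2: θ'=-2.6180 (straight) → pose (-3.1136, -4.8750, -2.6180)
step 3: θ'=-1.6180 (R=-0.3750) → pose (-2.9265, -4.5679, -1.6180)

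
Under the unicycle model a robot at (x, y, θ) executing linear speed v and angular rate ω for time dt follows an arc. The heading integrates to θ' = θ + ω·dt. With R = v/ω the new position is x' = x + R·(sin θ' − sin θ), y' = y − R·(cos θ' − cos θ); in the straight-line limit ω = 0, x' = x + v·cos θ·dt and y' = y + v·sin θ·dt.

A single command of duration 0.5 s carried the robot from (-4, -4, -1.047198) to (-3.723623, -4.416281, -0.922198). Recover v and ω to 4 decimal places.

v = 1.0000, ω = 0.2500

Δθ = -0.922198 − -1.047198 = 0.125000
ω = Δθ/dt = 0.125000/0.5 = 0.2500
R = −Δy/(cos θ' − cos θ) = 4.0000
v = R·ω = 4.0000·0.2500 = 1.0000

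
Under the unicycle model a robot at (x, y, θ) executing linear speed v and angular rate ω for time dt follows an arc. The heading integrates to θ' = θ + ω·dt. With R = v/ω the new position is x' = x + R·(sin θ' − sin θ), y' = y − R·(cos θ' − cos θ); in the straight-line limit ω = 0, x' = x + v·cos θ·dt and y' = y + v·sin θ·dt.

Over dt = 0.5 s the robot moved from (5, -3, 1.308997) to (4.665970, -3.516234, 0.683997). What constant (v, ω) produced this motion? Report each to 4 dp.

Δθ = 0.683997 − 1.308997 = -0.625000
ω = Δθ/dt = -0.625000/0.5 = -1.2500
R = −Δy/(cos θ' − cos θ) = 1.0000
v = R·ω = 1.0000·-1.2500 = -1.2500

v = -1.2500, ω = -1.2500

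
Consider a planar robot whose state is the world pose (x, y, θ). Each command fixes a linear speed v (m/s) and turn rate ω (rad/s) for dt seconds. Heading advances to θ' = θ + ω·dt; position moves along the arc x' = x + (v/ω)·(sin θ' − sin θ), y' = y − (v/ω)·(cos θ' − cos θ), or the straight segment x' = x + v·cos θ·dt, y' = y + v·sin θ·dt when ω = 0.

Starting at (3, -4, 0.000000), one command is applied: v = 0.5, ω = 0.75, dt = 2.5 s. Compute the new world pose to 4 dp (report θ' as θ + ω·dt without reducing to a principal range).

(3.6361, -3.1336, 1.8750)

θ' = 0.0000 + 0.75·2.5 = 1.8750
R = v/ω = 0.5/0.75 = 0.6667
x' = 3 + 0.6667·(sin 1.8750 − sin 0.0000) = 3.6361
y' = -4 − 0.6667·(cos 1.8750 − cos 0.0000) = -3.1336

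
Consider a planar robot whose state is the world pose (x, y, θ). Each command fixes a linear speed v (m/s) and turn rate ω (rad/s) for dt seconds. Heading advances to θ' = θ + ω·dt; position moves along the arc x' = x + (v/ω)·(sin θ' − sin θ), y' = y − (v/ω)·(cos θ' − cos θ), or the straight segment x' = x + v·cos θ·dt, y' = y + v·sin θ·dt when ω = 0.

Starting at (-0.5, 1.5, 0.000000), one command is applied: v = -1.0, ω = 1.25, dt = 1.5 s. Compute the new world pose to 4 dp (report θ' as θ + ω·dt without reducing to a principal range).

(-1.2633, 0.4604, 1.8750)

θ' = 0.0000 + 1.25·1.5 = 1.8750
R = v/ω = -1.0/1.25 = -0.8000
x' = -0.5 + -0.8000·(sin 1.8750 − sin 0.0000) = -1.2633
y' = 1.5 − -0.8000·(cos 1.8750 − cos 0.0000) = 0.4604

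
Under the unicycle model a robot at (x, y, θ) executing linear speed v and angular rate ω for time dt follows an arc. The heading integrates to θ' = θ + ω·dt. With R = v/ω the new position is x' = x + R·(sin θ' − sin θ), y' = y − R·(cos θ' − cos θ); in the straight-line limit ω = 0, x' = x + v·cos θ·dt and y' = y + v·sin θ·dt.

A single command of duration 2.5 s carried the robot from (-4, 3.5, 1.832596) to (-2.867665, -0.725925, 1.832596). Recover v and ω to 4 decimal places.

Δθ = 1.832596 − 1.832596 = 0.000000
ω = Δθ/dt = 0.000000/2.5 = 0.0000
ω = 0 → v = (Δx·cos θ + Δy·sin θ)/dt = -1.7500

v = -1.7500, ω = 0.0000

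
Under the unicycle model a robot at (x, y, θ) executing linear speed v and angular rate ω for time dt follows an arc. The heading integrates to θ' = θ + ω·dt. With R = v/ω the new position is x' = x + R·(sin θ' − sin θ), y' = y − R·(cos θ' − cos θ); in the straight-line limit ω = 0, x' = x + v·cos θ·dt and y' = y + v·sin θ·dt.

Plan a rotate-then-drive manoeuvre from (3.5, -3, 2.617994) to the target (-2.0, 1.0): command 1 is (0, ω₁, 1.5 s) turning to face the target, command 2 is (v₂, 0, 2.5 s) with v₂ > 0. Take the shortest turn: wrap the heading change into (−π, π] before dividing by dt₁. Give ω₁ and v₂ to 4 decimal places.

heading to target = atan2(1−-3, -2−3.5) = 2.5128
Δθ = wrap(2.5128 − 2.6180) = -0.1052; ω₁ = Δθ/dt₁ = -0.0701
distance = √((-2−3.5)² + (1−-3)²) = 6.8007; v₂ = distance/dt₂ = 2.7203

ω₁ = -0.0701, v₂ = 2.7203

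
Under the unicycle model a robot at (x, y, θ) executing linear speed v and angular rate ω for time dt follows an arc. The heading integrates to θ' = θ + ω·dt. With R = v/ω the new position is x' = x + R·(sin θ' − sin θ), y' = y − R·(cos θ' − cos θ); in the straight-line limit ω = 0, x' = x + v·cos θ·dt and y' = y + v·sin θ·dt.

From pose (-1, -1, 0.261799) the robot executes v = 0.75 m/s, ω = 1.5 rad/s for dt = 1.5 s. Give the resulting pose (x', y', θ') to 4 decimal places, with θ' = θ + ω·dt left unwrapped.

θ' = 0.2618 + 1.5·1.5 = 2.5118
R = v/ω = 0.75/1.5 = 0.5000
x' = -1 + 0.5000·(sin 2.5118 − sin 0.2618) = -0.8349
y' = -1 − 0.5000·(cos 2.5118 − cos 0.2618) = -0.1130

(-0.8349, -0.1130, 2.5118)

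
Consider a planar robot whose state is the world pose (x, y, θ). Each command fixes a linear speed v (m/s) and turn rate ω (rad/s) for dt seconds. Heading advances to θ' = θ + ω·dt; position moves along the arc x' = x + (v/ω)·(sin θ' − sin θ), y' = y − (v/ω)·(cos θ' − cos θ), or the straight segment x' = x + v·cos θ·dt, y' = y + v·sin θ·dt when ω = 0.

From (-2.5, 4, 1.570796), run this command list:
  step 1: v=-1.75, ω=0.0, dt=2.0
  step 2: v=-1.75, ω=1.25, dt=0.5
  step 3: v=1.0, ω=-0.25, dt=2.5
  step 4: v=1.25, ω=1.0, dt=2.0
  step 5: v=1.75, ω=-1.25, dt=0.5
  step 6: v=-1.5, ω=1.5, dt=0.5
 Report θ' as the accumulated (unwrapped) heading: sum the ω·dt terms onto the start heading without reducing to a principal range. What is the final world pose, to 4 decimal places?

step 1: θ'=1.5708 (straight) → pose (-2.5000, 0.5000, 1.5708)
step 2: θ'=2.1958 (R=-1.4000) → pose (-2.2353, -0.3191, 2.1958)
step 3: θ'=1.5708 (R=-4.0000) → pose (-2.9915, 2.0213, 1.5708)
step 4: θ'=3.5708 (R=1.2500) → pose (-4.7617, 3.1579, 3.5708)
step 5: θ'=2.9458 (R=-1.4000) → pose (-5.6167, 3.0576, 2.9458)
step 6: θ'=3.6958 (R=-1.0000) → pose (-4.8958, 3.1882, 3.6958)

(-4.8958, 3.1882, 3.6958)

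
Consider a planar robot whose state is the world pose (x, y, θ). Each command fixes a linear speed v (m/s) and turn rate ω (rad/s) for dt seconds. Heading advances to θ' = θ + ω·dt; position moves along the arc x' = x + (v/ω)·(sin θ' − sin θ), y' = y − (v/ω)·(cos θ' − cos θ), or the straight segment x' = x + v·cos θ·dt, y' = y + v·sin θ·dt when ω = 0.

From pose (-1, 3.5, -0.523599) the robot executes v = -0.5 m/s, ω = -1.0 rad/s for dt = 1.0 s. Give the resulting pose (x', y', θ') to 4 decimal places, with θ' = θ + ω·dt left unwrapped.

θ' = -0.5236 + -1.0·1.0 = -1.5236
R = v/ω = -0.5/-1.0 = 0.5000
x' = -1 + 0.5000·(sin -1.5236 − sin -0.5236) = -1.2494
y' = 3.5 − 0.5000·(cos -1.5236 − cos -0.5236) = 3.9094

(-1.2494, 3.9094, -1.5236)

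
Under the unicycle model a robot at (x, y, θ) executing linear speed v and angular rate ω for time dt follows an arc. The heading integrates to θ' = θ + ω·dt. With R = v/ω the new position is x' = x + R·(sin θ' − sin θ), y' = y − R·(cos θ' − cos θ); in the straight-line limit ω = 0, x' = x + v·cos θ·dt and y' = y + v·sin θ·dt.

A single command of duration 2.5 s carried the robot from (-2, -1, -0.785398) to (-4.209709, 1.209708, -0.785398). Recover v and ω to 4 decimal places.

Δθ = -0.785398 − -0.785398 = 0.000000
ω = Δθ/dt = 0.000000/2.5 = 0.0000
ω = 0 → v = (Δx·cos θ + Δy·sin θ)/dt = -1.2500

v = -1.2500, ω = 0.0000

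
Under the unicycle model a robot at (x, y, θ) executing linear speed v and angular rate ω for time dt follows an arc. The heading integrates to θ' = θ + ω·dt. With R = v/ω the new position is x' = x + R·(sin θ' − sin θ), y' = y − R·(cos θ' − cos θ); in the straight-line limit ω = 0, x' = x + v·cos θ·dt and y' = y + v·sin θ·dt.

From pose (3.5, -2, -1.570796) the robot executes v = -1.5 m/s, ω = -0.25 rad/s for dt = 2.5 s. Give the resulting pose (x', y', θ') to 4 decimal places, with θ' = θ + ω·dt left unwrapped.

θ' = -1.5708 + -0.25·2.5 = -2.1958
R = v/ω = -1.5/-0.25 = 6.0000
x' = 3.5 + 6.0000·(sin -2.1958 − sin -1.5708) = 4.6342
y' = -2 − 6.0000·(cos -2.1958 − cos -1.5708) = 1.5106

(4.6342, 1.5106, -2.1958)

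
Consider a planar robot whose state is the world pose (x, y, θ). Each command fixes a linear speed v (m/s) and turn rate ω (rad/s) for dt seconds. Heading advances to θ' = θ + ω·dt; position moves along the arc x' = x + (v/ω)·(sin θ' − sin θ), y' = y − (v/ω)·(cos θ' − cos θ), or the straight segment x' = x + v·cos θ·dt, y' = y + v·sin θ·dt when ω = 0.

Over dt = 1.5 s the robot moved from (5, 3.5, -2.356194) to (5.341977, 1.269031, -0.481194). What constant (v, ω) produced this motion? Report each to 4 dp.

v = 1.7500, ω = 1.2500

Δθ = -0.481194 − -2.356194 = 1.875000
ω = Δθ/dt = 1.875000/1.5 = 1.2500
R = −Δy/(cos θ' − cos θ) = 1.4000
v = R·ω = 1.4000·1.2500 = 1.7500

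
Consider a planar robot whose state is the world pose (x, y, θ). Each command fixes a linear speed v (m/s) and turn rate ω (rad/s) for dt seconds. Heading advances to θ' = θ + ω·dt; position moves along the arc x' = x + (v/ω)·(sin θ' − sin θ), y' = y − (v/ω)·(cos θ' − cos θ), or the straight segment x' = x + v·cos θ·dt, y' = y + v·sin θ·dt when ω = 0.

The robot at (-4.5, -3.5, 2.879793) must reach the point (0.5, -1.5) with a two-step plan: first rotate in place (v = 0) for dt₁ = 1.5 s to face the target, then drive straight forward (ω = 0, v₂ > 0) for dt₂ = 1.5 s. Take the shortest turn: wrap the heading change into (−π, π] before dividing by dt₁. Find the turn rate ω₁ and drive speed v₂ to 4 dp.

ω₁ = -1.6662, v₂ = 3.5901

heading to target = atan2(-1.5−-3.5, 0.5−-4.5) = 0.3805
Δθ = wrap(0.3805 − 2.8798) = -2.4993; ω₁ = Δθ/dt₁ = -1.6662
distance = √((0.5−-4.5)² + (-1.5−-3.5)²) = 5.3852; v₂ = distance/dt₂ = 3.5901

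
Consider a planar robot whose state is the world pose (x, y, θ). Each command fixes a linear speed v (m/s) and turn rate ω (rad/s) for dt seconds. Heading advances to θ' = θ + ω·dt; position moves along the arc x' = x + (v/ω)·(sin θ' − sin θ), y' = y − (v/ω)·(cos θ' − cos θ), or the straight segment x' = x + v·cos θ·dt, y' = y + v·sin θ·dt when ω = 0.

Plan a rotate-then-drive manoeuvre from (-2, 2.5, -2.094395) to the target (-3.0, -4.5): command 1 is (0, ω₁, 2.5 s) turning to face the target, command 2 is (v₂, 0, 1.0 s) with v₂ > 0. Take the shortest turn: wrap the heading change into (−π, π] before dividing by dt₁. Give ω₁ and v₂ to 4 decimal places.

ω₁ = 0.1527, v₂ = 7.0711

heading to target = atan2(-4.5−2.5, -3−-2) = -1.7127
Δθ = wrap(-1.7127 − -2.0944) = 0.3817; ω₁ = Δθ/dt₁ = 0.1527
distance = √((-3−-2)² + (-4.5−2.5)²) = 7.0711; v₂ = distance/dt₂ = 7.0711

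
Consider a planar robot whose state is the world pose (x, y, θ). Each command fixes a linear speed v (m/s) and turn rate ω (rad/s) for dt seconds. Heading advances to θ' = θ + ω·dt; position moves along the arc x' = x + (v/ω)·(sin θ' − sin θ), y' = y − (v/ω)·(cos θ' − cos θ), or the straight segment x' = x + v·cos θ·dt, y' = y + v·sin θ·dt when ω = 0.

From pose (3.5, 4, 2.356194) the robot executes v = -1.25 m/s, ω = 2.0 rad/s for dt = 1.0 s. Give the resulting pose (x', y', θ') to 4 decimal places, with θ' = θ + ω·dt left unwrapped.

(4.5277, 4.2240, 4.3562)

θ' = 2.3562 + 2.0·1.0 = 4.3562
R = v/ω = -1.25/2.0 = -0.6250
x' = 3.5 + -0.6250·(sin 4.3562 − sin 2.3562) = 4.5277
y' = 4 − -0.6250·(cos 4.3562 − cos 2.3562) = 4.2240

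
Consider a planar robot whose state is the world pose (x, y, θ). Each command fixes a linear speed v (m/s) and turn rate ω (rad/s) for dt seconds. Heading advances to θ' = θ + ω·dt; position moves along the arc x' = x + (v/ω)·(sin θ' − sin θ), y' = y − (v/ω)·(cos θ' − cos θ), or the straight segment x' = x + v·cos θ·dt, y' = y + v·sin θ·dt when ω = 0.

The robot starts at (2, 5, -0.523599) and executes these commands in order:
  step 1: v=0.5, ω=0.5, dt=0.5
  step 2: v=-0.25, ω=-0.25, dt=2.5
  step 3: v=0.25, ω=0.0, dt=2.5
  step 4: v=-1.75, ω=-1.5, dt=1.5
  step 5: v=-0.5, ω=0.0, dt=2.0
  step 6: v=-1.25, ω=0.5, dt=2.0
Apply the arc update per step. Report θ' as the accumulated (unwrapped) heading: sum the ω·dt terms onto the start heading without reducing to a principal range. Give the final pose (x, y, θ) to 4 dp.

step 1: θ'=-0.2736 (R=1.0000) → pose (2.2298, 4.9032, -0.2736)
step 2: θ'=-0.8986 (R=1.0000) → pose (1.7175, 5.2433, -0.8986)
step 3: θ'=-0.8986 (straight) → pose (2.1067, 4.7543, -0.8986)
step 4: θ'=-3.1486 (R=1.1667) → pose (3.0278, 6.6474, -3.1486)
step 5: θ'=-3.1486 (straight) → pose (4.0278, 6.6404, -3.1486)
step 6: θ'=-2.1486 (R=-2.5000) → pose (6.1394, 7.7749, -2.1486)

(6.1394, 7.7749, -2.1486)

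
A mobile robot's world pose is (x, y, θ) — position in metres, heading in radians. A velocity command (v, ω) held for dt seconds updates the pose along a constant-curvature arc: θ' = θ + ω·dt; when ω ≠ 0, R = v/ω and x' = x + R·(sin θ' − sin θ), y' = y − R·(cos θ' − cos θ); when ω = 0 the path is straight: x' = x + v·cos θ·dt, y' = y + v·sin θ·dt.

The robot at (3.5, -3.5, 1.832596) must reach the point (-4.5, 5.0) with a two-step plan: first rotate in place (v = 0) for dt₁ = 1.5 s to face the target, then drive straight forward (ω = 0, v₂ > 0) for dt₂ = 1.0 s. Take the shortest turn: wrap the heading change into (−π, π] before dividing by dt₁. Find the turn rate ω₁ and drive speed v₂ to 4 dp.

heading to target = atan2(5−-3.5, -4.5−3.5) = 2.3259
Δθ = wrap(2.3259 − 1.8326) = 0.4933; ω₁ = Δθ/dt₁ = 0.3289
distance = √((-4.5−3.5)² + (5−-3.5)²) = 11.6726; v₂ = distance/dt₂ = 11.6726

ω₁ = 0.3289, v₂ = 11.6726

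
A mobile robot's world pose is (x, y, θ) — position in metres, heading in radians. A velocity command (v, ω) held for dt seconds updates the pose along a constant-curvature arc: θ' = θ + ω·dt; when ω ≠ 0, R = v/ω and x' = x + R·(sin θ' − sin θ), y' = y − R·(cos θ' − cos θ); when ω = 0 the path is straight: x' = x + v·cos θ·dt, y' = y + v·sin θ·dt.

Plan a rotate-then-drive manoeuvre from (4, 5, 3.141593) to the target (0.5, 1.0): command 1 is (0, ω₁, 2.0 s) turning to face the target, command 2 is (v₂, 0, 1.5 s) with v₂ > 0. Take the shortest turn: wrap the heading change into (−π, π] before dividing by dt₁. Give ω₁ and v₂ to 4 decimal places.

heading to target = atan2(1−5, 0.5−4) = -2.2896
Δθ = wrap(-2.2896 − 3.1416) = 0.8520; ω₁ = Δθ/dt₁ = 0.4260
distance = √((0.5−4)² + (1−5)²) = 5.3151; v₂ = distance/dt₂ = 3.5434

ω₁ = 0.4260, v₂ = 3.5434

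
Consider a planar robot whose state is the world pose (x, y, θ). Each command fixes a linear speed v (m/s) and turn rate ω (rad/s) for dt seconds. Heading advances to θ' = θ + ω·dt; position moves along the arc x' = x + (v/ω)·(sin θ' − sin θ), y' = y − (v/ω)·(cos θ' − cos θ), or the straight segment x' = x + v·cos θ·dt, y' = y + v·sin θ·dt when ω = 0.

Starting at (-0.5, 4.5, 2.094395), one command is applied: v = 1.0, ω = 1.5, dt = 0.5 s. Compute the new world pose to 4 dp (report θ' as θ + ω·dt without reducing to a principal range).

(-0.8821, 4.8041, 2.8444)

θ' = 2.0944 + 1.5·0.5 = 2.8444
R = v/ω = 1.0/1.5 = 0.6667
x' = -0.5 + 0.6667·(sin 2.8444 − sin 2.0944) = -0.8821
y' = 4.5 − 0.6667·(cos 2.8444 − cos 2.0944) = 4.8041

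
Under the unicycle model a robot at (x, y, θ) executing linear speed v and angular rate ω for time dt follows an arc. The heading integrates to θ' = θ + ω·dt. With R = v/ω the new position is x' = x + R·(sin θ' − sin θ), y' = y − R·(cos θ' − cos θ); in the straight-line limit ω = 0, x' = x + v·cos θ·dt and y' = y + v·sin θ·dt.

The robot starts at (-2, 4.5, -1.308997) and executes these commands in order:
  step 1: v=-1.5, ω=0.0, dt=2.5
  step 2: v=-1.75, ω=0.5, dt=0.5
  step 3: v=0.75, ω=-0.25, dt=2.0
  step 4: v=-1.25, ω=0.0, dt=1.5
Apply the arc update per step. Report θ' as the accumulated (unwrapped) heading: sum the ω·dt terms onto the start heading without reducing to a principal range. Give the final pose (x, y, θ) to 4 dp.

step 1: θ'=-1.3090 (straight) → pose (-2.9706, 8.1222, -1.3090)
step 2: θ'=-1.0590 (R=-3.5000) → pose (-3.2998, 8.9305, -1.0590)
step 3: θ'=-1.5590 (R=-3.0000) → pose (-2.9156, 7.4966, -1.5590)
step 4: θ'=-1.5590 (straight) → pose (-2.9377, 9.3715, -1.5590)

(-2.9377, 9.3715, -1.5590)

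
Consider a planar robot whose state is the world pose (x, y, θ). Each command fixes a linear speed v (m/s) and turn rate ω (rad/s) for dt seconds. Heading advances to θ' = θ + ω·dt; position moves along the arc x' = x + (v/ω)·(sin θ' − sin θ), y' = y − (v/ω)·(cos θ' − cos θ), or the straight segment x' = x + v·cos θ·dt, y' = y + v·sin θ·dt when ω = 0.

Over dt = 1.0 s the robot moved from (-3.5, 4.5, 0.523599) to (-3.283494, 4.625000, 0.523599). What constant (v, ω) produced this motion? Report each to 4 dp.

Δθ = 0.523599 − 0.523599 = 0.000000
ω = Δθ/dt = 0.000000/1.0 = 0.0000
ω = 0 → v = (Δx·cos θ + Δy·sin θ)/dt = 0.2500

v = 0.2500, ω = 0.0000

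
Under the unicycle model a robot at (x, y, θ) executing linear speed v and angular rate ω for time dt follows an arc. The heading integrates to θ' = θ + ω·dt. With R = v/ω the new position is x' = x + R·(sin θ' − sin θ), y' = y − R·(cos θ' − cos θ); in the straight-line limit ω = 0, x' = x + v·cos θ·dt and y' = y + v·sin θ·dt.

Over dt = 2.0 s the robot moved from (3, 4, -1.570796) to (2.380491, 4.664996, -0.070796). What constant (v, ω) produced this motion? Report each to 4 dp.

v = -0.5000, ω = 0.7500

Δθ = -0.070796 − -1.570796 = 1.500000
ω = Δθ/dt = 1.500000/2.0 = 0.7500
R = −Δy/(cos θ' − cos θ) = -0.6667
v = R·ω = -0.6667·0.7500 = -0.5000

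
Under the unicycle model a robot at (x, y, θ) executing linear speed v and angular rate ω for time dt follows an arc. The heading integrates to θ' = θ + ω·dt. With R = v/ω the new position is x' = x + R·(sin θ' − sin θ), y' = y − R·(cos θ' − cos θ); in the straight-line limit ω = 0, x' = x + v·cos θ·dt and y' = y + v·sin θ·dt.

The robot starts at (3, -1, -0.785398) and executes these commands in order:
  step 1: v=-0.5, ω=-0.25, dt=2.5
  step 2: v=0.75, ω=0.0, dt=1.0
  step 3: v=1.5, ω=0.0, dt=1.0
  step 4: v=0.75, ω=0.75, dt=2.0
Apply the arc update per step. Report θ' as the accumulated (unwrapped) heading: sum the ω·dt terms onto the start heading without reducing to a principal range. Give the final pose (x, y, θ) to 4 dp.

(3.8759, -2.9626, 0.0896)

step 1: θ'=-1.4104 (R=2.0000) → pose (2.4399, 0.0948, -1.4104)
step 2: θ'=-1.4104 (straight) → pose (2.5597, -0.6456, -1.4104)
step 3: θ'=-1.4104 (straight) → pose (2.7992, -2.1263, -1.4104)
step 4: θ'=0.0896 (R=1.0000) → pose (3.8759, -2.9626, 0.0896)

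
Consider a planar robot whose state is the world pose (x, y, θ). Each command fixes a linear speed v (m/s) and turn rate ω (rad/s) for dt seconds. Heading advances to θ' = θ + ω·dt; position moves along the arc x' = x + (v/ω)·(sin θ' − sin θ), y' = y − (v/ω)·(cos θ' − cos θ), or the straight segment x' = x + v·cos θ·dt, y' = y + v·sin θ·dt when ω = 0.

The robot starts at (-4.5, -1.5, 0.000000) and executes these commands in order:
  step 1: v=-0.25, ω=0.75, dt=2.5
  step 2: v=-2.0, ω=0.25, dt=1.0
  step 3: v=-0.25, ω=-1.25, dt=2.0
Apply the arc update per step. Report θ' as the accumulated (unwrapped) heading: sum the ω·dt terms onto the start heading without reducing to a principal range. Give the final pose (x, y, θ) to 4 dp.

step 1: θ'=1.8750 (R=-0.3333) → pose (-4.8180, -1.9332, 1.8750)
step 2: θ'=2.1250 (R=-8.0000) → pose (-3.9879, -3.7470, 2.1250)
step 3: θ'=-0.3750 (R=0.2000) → pose (-4.2312, -4.0384, -0.3750)

(-4.2312, -4.0384, -0.3750)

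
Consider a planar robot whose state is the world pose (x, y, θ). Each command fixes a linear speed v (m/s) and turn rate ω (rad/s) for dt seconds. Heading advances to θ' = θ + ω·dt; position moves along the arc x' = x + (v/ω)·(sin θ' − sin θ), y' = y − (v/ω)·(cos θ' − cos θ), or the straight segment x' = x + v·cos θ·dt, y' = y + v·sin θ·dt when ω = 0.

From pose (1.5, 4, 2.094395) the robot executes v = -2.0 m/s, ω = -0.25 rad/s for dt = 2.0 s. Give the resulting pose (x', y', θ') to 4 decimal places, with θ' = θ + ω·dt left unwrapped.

θ' = 2.0944 + -0.25·2.0 = 1.5944
R = v/ω = -2.0/-0.25 = 8.0000
x' = 1.5 + 8.0000·(sin 1.5944 − sin 2.0944) = 2.5696
y' = 4 − 8.0000·(cos 1.5944 − cos 2.0944) = 0.1888

(2.5696, 0.1888, 1.5944)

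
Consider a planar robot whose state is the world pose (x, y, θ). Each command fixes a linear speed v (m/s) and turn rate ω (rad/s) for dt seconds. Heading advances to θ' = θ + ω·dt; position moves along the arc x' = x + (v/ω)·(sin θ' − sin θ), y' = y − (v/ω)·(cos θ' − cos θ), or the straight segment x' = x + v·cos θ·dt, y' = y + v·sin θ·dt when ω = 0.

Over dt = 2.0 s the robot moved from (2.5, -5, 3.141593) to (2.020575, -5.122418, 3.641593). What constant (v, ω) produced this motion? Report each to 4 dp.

Δθ = 3.641593 − 3.141593 = 0.500000
ω = Δθ/dt = 0.500000/2.0 = 0.2500
R = Δx/(sin θ' − sin θ) = 1.0000
v = R·ω = 1.0000·0.2500 = 0.2500

v = 0.2500, ω = 0.2500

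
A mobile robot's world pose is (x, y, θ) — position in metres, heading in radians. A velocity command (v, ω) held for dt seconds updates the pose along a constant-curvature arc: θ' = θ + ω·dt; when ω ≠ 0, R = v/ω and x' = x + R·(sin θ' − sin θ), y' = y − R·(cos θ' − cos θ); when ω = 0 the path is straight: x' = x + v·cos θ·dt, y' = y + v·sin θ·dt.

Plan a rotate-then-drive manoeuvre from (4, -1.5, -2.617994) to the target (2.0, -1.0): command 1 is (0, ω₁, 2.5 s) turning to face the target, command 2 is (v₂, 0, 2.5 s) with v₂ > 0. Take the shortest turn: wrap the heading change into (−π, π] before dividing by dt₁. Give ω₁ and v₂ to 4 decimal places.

ω₁ = -0.3074, v₂ = 0.8246

heading to target = atan2(-1−-1.5, 2−4) = 2.8966
Δθ = wrap(2.8966 − -2.6180) = -0.7686; ω₁ = Δθ/dt₁ = -0.3074
distance = √((2−4)² + (-1−-1.5)²) = 2.0616; v₂ = distance/dt₂ = 0.8246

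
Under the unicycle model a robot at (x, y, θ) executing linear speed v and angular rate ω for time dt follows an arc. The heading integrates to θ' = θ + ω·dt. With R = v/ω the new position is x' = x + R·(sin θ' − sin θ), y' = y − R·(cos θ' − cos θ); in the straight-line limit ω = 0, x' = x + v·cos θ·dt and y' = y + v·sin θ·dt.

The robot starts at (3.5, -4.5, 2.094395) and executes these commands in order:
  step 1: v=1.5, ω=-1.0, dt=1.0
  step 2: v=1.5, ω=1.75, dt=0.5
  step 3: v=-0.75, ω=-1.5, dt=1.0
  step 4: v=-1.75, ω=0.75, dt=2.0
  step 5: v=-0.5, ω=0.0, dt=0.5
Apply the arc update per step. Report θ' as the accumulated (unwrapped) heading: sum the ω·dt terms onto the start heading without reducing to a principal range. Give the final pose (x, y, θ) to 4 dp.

(2.2618, -6.1934, 1.9694)

step 1: θ'=1.0944 (R=-1.5000) → pose (3.4661, -3.0621, 1.0944)
step 2: θ'=1.9694 (R=0.8571) → pose (3.4943, -2.3364, 1.9694)
step 3: θ'=0.4694 (R=0.5000) → pose (3.2597, -2.9764, 0.4694)
step 4: θ'=1.9694 (R=-2.3333) → pose (2.1647, -5.9630, 1.9694)
step 5: θ'=1.9694 (straight) → pose (2.2618, -6.1934, 1.9694)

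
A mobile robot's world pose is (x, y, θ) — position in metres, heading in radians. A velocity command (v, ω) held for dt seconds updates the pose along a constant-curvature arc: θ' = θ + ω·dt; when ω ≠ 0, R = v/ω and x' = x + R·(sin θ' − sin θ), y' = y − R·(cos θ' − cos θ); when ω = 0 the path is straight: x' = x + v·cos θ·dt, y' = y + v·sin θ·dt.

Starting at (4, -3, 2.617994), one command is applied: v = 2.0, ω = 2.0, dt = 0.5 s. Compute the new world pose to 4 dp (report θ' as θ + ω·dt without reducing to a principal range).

(3.0414, -2.9774, 3.6180)

θ' = 2.6180 + 2.0·0.5 = 3.6180
R = v/ω = 2.0/2.0 = 1.0000
x' = 4 + 1.0000·(sin 3.6180 − sin 2.6180) = 3.0414
y' = -3 − 1.0000·(cos 3.6180 − cos 2.6180) = -2.9774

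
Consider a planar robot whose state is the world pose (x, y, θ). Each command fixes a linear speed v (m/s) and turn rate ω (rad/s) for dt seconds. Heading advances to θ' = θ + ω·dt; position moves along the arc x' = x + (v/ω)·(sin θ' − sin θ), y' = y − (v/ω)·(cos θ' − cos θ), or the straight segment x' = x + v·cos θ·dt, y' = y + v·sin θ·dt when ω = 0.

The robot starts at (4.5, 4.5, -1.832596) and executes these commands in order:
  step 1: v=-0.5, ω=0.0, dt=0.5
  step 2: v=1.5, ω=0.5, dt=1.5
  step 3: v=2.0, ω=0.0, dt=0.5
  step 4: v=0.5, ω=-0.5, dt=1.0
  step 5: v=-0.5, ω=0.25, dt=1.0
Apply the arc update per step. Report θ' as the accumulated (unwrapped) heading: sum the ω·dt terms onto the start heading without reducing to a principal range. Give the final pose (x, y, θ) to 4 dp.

step 1: θ'=-1.8326 (straight) → pose (4.5647, 4.7415, -1.8326)
step 2: θ'=-1.0826 (R=3.0000) → pose (4.8129, 2.5579, -1.0826)
step 3: θ'=-1.0826 (straight) → pose (5.2820, 1.6747, -1.0826)
step 4: θ'=-1.5826 (R=-1.0000) → pose (5.3987, 1.1939, -1.5826)
step 5: θ'=-1.3326 (R=-2.0000) → pose (5.3424, 1.6894, -1.3326)

(5.3424, 1.6894, -1.3326)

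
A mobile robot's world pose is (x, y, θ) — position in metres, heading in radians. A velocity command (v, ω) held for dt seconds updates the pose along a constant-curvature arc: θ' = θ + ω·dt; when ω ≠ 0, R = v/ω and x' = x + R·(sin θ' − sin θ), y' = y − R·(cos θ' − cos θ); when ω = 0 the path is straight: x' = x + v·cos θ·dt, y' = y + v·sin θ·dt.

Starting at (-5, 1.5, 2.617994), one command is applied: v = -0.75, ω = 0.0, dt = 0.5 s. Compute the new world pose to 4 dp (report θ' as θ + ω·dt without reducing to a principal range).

(-4.6752, 1.3125, 2.6180)

θ' = 2.6180 + 0.0·0.5 = 2.6180
ω = 0 → straight: x' = -5 + -0.75·cos(2.6180)·0.5 = -4.6752
y' = 1.5 + -0.75·sin(2.6180)·0.5 = 1.3125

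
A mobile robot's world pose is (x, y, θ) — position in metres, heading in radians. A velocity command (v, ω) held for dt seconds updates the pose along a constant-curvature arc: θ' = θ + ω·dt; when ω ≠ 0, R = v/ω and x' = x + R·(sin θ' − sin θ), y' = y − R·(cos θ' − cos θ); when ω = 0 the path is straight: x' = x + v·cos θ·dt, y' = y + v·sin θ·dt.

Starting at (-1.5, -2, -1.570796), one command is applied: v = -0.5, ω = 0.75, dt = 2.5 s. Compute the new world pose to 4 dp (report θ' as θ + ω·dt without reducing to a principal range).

θ' = -1.5708 + 0.75·2.5 = 0.3042
R = v/ω = -0.5/0.75 = -0.6667
x' = -1.5 + -0.6667·(sin 0.3042 − sin -1.5708) = -2.3664
y' = -2 − -0.6667·(cos 0.3042 − cos -1.5708) = -1.3639

(-2.3664, -1.3639, 0.3042)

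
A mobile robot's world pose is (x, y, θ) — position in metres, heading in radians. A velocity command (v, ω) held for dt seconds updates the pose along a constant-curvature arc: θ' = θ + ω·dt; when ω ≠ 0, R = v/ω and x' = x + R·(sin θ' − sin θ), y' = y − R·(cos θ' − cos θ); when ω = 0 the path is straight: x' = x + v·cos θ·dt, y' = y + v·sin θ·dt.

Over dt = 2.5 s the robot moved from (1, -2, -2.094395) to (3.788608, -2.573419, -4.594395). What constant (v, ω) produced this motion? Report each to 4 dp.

v = -1.5000, ω = -1.0000

Δθ = -4.594395 − -2.094395 = -2.500000
ω = Δθ/dt = -2.500000/2.5 = -1.0000
R = Δx/(sin θ' − sin θ) = 1.5000
v = R·ω = 1.5000·-1.0000 = -1.5000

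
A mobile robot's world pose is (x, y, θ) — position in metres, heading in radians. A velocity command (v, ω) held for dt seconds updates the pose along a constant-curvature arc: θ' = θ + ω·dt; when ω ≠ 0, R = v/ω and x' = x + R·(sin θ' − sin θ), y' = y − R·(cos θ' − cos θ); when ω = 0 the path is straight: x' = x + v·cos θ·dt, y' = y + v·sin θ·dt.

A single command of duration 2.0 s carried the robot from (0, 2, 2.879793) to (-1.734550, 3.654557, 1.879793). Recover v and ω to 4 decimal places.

Δθ = 1.879793 − 2.879793 = -1.000000
ω = Δθ/dt = -1.000000/2.0 = -0.5000
R = Δx/(sin θ' − sin θ) = -2.5000
v = R·ω = -2.5000·-0.5000 = 1.2500

v = 1.2500, ω = -0.5000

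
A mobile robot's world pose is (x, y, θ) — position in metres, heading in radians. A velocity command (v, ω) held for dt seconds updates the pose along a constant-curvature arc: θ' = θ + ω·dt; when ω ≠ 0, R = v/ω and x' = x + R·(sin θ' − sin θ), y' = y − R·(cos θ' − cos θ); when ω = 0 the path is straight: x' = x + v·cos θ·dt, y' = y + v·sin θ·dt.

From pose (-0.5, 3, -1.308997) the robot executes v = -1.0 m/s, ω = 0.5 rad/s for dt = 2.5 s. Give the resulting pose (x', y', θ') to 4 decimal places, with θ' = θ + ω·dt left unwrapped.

θ' = -1.3090 + 0.5·2.5 = -0.0590
R = v/ω = -1.0/0.5 = -2.0000
x' = -0.5 + -2.0000·(sin -0.0590 − sin -1.3090) = -2.3139
y' = 3 − -2.0000·(cos -0.0590 − cos -1.3090) = 4.4789

(-2.3139, 4.4789, -0.0590)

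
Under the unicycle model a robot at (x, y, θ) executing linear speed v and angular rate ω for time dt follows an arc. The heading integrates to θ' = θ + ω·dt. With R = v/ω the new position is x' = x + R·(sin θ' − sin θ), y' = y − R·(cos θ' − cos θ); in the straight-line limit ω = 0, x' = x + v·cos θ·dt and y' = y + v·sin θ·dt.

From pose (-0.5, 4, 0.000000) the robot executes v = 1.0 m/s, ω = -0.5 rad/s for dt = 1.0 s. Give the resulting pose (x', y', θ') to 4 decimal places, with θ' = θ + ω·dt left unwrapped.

θ' = 0.0000 + -0.5·1.0 = -0.5000
R = v/ω = 1.0/-0.5 = -2.0000
x' = -0.5 + -2.0000·(sin -0.5000 − sin 0.0000) = 0.4589
y' = 4 − -2.0000·(cos -0.5000 − cos 0.0000) = 3.7552

(0.4589, 3.7552, -0.5000)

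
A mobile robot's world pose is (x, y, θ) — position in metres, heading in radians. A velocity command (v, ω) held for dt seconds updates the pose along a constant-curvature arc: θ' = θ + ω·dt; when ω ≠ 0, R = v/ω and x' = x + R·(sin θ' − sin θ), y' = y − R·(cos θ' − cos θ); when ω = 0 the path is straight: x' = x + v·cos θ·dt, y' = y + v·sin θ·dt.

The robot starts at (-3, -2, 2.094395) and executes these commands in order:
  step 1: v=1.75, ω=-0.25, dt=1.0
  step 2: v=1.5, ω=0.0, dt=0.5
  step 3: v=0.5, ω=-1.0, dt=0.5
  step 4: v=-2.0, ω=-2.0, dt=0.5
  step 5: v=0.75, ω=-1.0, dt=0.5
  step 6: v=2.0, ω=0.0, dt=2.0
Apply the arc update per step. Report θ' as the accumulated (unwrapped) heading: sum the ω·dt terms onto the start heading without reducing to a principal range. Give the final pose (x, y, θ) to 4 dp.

step 1: θ'=1.8444 (R=-7.0000) → pose (-3.6775, -0.3914, 1.8444)
step 2: θ'=1.8444 (straight) → pose (-3.8801, 0.3307, 1.8444)
step 3: θ'=1.3444 (R=-0.5000) → pose (-3.8859, 0.5781, 1.3444)
step 4: θ'=0.3444 (R=1.0000) → pose (-4.5228, -0.1388, 0.3444)
step 5: θ'=-0.1556 (R=-0.7500) → pose (-4.1533, -0.1038, -0.1556)
step 6: θ'=-0.1556 (straight) → pose (-0.2017, -0.7237, -0.1556)

(-0.2017, -0.7237, -0.1556)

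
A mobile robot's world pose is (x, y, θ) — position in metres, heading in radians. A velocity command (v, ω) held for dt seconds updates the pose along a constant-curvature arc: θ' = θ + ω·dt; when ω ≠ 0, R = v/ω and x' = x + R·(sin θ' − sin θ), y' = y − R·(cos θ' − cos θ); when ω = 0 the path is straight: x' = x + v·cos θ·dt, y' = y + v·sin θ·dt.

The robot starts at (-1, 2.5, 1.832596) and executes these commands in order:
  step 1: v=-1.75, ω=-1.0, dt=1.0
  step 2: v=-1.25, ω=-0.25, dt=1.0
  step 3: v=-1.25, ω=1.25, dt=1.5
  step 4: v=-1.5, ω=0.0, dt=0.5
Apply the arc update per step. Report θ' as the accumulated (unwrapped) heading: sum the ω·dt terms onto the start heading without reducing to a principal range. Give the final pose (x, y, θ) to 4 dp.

step 1: θ'=0.8326 (R=1.7500) → pose (-1.3959, 0.8694, 0.8326)
step 2: θ'=0.5826 (R=5.0000) → pose (-2.3434, 0.0590, 0.5826)
step 3: θ'=2.4576 (R=-1.0000) → pose (-2.4251, -1.5511, 2.4576)
step 4: θ'=2.4576 (straight) → pose (-1.8438, -2.0250, 2.4576)

(-1.8438, -2.0250, 2.4576)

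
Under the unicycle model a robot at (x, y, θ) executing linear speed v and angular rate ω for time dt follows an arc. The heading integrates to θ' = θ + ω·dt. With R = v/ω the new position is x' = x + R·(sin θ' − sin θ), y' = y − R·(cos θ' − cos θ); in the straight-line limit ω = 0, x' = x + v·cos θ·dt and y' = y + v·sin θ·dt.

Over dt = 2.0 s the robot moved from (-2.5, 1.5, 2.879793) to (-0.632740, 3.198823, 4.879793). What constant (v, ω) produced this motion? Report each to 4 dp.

v = -1.5000, ω = 1.0000

Δθ = 4.879793 − 2.879793 = 2.000000
ω = Δθ/dt = 2.000000/2.0 = 1.0000
R = Δx/(sin θ' − sin θ) = -1.5000
v = R·ω = -1.5000·1.0000 = -1.5000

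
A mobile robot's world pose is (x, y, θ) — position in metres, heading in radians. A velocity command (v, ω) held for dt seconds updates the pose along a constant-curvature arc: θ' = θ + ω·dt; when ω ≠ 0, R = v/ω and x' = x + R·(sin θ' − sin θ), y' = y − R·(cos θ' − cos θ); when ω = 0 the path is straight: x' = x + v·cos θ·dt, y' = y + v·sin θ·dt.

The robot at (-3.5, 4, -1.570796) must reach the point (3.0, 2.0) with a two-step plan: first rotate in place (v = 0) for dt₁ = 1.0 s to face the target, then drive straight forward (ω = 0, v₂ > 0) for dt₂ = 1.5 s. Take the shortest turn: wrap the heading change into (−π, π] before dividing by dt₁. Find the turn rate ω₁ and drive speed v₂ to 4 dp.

ω₁ = 1.2723, v₂ = 4.5338

heading to target = atan2(2−4, 3−-3.5) = -0.2985
Δθ = wrap(-0.2985 − -1.5708) = 1.2723; ω₁ = Δθ/dt₁ = 1.2723
distance = √((3−-3.5)² + (2−4)²) = 6.8007; v₂ = distance/dt₂ = 4.5338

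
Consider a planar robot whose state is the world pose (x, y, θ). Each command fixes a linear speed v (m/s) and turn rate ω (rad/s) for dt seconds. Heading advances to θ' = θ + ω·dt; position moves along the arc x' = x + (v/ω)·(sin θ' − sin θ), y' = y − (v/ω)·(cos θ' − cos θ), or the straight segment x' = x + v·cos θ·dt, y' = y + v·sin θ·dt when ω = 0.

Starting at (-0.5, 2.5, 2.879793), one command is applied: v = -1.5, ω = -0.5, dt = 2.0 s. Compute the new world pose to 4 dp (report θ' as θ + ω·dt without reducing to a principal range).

(1.5815, 0.5145, 1.8798)

θ' = 2.8798 + -0.5·2.0 = 1.8798
R = v/ω = -1.5/-0.5 = 3.0000
x' = -0.5 + 3.0000·(sin 1.8798 − sin 2.8798) = 1.5815
y' = 2.5 − 3.0000·(cos 1.8798 − cos 2.8798) = 0.5145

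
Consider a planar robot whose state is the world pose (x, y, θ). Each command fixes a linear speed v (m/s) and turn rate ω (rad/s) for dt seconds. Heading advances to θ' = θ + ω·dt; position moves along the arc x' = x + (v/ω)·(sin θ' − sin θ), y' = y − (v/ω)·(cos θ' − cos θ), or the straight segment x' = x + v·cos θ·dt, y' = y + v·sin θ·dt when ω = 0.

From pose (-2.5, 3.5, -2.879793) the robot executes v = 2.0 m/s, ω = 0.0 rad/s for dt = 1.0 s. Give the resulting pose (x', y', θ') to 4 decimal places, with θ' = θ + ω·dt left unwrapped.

θ' = -2.8798 + 0.0·1.0 = -2.8798
ω = 0 → straight: x' = -2.5 + 2.0·cos(-2.8798)·1.0 = -4.4319
y' = 3.5 + 2.0·sin(-2.8798)·1.0 = 2.9824

(-4.4319, 2.9824, -2.8798)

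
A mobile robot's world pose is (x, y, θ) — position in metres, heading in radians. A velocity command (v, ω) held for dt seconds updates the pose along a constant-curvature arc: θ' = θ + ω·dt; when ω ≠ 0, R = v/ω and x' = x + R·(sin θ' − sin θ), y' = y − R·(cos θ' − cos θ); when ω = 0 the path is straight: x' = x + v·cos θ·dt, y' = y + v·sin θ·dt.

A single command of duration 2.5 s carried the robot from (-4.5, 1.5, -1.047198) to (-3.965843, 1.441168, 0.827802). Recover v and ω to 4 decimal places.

Δθ = 0.827802 − -1.047198 = 1.875000
ω = Δθ/dt = 1.875000/2.5 = 0.7500
R = Δx/(sin θ' − sin θ) = 0.3333
v = R·ω = 0.3333·0.7500 = 0.2500

v = 0.2500, ω = 0.7500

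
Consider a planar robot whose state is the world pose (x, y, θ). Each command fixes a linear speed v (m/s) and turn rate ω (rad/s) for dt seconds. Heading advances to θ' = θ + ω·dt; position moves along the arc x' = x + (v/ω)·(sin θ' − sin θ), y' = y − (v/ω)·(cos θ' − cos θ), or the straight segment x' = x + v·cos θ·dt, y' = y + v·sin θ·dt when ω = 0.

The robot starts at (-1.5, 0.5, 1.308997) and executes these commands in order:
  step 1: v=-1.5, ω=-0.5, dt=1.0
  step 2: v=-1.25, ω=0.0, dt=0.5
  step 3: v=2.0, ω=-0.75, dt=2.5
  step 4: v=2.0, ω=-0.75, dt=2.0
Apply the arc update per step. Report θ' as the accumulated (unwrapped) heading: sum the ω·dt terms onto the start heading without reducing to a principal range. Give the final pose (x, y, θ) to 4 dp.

(0.7228, -5.3241, -2.5660)

step 1: θ'=0.8090 (R=3.0000) → pose (-2.2270, -0.7942, 0.8090)
step 2: θ'=0.8090 (straight) → pose (-2.6584, -1.2465, 0.8090)
step 3: θ'=-1.0660 (R=-2.6667) → pose (1.6053, -1.7974, -1.0660)
step 4: θ'=-2.5660 (R=-2.6667) → pose (0.7228, -5.3241, -2.5660)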